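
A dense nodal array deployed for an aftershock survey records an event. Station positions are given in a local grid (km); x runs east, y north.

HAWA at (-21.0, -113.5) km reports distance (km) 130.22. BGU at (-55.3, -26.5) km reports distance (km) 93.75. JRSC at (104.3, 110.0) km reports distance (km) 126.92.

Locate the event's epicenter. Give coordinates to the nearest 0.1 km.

33.0 km east, 5.0 km north

Circle about each station: (x + 21.0)² + (y + 113.5)² = 130.22²; (x + 55.3)² + (y + 26.5)² = 93.75²; (x − 104.3)² + (y − 110.0)² = 126.92².
Subtracting the HAWA equation from the BGU and JRSC equations removes the quadratic terms:
-68.6 x + 174.0 y = -1394.72
250.6 x + 447.0 y = 10503.80
Solving the 2×2 system: x ≈ 33.0, y ≈ 5.0 km.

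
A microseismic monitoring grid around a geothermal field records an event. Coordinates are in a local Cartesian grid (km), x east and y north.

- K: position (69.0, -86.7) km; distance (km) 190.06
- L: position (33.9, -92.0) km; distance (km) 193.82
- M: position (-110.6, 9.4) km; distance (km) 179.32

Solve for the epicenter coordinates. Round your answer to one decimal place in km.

43.2 km east, 101.6 km north

Circle about each station: (x − 69.0)² + (y + 86.7)² = 190.06²; (x − 33.9)² + (y + 92.0)² = 193.82²; (x + 110.6)² + (y − 9.4)² = 179.32².
Subtracting pairs of circle equations eliminates x²+y² and gives linear equations (the radical axes):
-70.2 x − 10.6 y = -4108.07
-359.2 x + 192.2 y = 4009.97
Solving the 2×2 system: x ≈ 43.2, y ≈ 101.6 km.
Check against K (with the unrounded x, y): √((x − 69.0)²+(y + 86.7)²) = 190.03 ≈ 190.06 km. ✓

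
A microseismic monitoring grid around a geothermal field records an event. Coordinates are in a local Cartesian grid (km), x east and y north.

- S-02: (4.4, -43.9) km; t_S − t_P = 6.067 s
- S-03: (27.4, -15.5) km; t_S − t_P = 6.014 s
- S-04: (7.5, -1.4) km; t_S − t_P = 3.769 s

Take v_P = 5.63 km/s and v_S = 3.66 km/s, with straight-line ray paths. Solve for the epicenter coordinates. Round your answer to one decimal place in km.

(-30.5, 9.1)

Distance from S−P lag: d = Δt · v_P v_S / (v_P − v_S) = Δt · (5.63·3.66)/(5.63−3.66) ≈ 10.4598·Δt.
So d_S-02 = 63.46, d_S-03 = 62.91, d_S-04 = 39.42 km.
Circle about each station: (x − 4.4)² + (y + 43.9)² = 63.46²; (x − 27.4)² + (y + 15.5)² = 62.91²; (x − 7.5)² + (y + 1.4)² = 39.42².
Subtracting the S-02 equation from the S-03 and S-04 equations removes the quadratic terms:
46.0 x + 56.8 y = -886.06
6.2 x + 85.0 y = 584.88
Solving the 2×2 system: x ≈ -30.5, y ≈ 9.1 km.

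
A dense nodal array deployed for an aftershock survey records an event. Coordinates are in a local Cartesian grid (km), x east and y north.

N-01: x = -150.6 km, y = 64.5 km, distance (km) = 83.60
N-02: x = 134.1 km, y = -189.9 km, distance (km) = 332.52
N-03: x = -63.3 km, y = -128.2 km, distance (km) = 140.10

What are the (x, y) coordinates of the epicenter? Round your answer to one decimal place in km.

Circle about each station: (x + 150.6)² + (y − 64.5)² = 83.60²; (x − 134.1)² + (y + 189.9)² = 332.52²; (x + 63.3)² + (y + 128.2)² = 140.10².
Subtracting the N-01 equation from the N-02 and N-03 equations removes the quadratic terms:
569.4 x − 508.8 y = -76376.38
174.6 x − 385.4 y = -19037.53
Solving the 2×2 system: x ≈ -151.2, y ≈ -19.1 km.

-151.2 km east, -19.1 km north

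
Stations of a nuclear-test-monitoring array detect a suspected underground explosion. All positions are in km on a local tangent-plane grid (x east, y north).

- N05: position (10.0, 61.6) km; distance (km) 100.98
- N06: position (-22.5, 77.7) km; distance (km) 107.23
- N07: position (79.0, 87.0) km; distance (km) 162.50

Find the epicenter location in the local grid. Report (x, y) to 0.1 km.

Circle about each station: (x − 10.0)² + (y − 61.6)² = 100.98²; (x + 22.5)² + (y − 77.7)² = 107.23²; (x − 79.0)² + (y − 87.0)² = 162.50².
Subtracting the N05 equation from the N06 and N07 equations removes the quadratic terms:
-65.0 x + 32.2 y = 1347.67
138.0 x + 50.8 y = -6293.85
Solving the 2×2 system: x ≈ -35.0, y ≈ -28.8 km.

-35.0 km east, -28.8 km north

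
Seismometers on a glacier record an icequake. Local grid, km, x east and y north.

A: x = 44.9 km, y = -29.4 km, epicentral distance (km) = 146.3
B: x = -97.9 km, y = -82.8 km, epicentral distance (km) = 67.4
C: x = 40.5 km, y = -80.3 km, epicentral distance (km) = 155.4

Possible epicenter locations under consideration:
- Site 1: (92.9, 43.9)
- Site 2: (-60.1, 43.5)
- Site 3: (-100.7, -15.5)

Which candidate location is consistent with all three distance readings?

Site 3

For each candidate, compare |candidate − station| to the reported distance:
Site 1: residuals A 58.7, B 161.6, C 20.6 → max 161.6 km
Site 2: residuals A 18.5, B 64.4, C 4.1 → max 64.4 km
Site 3: residuals A 0.0, B 0.0, C 0.0 → max 0.0 km
Only Site 3 has all residuals ≈ 0.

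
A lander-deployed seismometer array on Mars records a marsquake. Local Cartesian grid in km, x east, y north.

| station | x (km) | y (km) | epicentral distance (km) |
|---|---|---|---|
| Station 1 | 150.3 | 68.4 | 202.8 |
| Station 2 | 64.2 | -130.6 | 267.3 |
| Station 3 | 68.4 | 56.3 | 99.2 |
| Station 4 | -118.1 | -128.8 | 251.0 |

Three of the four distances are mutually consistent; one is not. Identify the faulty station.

Station 3

Solve using three stations at a time. Using Station 1, Station 2, Station 4 (subtract circle equations pairwise → linear system) gives (x, y) ≈ (-47.7, 112.1).
Distances from that point to each station vs reported:
  Station 1: calculated 202.8 vs reported 202.8 → residual 0.0 km
  Station 2: calculated 267.3 vs reported 267.3 → residual 0.0 km
  Station 3: calculated 128.9 vs reported 99.2 → residual 29.7 km
  Station 4: calculated 251.0 vs reported 251.0 → residual 0.0 km
Station 1, Station 2, Station 4 are mutually consistent (residuals ≈ 0); Station 3 is off by 29.7 km.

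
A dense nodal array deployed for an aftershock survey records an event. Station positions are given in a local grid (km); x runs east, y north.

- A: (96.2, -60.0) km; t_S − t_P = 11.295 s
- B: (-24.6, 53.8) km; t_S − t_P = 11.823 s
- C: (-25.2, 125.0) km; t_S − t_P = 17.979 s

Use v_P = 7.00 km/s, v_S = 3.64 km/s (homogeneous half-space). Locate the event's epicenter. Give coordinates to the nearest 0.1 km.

56.7 km east, 16.0 km north

Distance from S−P lag: d = Δt · v_P v_S / (v_P − v_S) = Δt · (7.00·3.64)/(7.00−3.64) ≈ 7.5833·Δt.
So d_A = 85.65, d_B = 89.66, d_C = 136.34 km.
Circle about each station: (x − 96.2)² + (y + 60.0)² = 85.65²; (x + 24.6)² + (y − 53.8)² = 89.66²; (x + 25.2)² + (y − 125.0)² = 136.34².
Subtracting pairs of circle equations eliminates x²+y² and gives linear equations (the radical axes):
-241.6 x + 227.6 y = -10057.83
-242.8 x + 370.0 y = -7847.07
Solving the 2×2 system: x ≈ 56.7, y ≈ 16.0 km.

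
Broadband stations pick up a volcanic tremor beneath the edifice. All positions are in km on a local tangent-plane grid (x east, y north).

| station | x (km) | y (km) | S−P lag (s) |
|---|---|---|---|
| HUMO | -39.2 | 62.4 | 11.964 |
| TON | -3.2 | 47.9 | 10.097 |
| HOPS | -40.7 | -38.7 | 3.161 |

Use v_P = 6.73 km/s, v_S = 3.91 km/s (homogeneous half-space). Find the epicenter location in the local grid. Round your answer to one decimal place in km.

x ≈ -12.1 km, y ≈ -45.9 km

Distance from S−P lag: d = Δt · v_P v_S / (v_P − v_S) = Δt · (6.73·3.91)/(6.73−3.91) ≈ 9.3313·Δt.
So d_HUMO = 111.64, d_TON = 94.22, d_HOPS = 29.50 km.
Circle about each station: (x + 39.2)² + (y − 62.4)² = 111.64²; (x + 3.2)² + (y − 47.9)² = 94.22²; (x + 40.7)² + (y + 38.7)² = 29.50².
Subtracting pairs of circle equations eliminates x²+y² and gives linear equations (the radical axes):
72.0 x − 29.0 y = 460.33
-3.0 x − 202.2 y = 9317.02
Solving the 2×2 system: x ≈ -12.1, y ≈ -45.9 km.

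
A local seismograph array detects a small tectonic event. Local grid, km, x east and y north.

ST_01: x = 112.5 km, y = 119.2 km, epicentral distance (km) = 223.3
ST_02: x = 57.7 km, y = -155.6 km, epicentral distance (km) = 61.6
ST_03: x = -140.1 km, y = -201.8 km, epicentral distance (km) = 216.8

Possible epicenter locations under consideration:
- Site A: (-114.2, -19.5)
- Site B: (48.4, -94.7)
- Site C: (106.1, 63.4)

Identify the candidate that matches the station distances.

Site B

For each candidate, compare |candidate − station| to the reported distance:
Site A: residuals ST_01 42.5, ST_02 157.7, ST_03 32.7 → max 157.7 km
Site B: residuals ST_01 0.0, ST_02 0.0, ST_03 0.0 → max 0.0 km
Site C: residuals ST_01 167.1, ST_02 162.7, ST_03 145.1 → max 167.1 km
Only Site B has all residuals ≈ 0.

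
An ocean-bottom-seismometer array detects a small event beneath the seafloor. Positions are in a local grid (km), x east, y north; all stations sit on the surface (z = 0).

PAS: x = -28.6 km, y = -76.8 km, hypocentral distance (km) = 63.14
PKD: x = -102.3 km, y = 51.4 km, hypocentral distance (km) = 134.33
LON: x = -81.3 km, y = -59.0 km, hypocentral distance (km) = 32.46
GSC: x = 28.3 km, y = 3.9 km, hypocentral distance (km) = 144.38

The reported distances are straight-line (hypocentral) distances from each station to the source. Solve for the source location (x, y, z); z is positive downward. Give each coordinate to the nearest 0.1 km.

(-86.8, -79.8, 24.3)

Each station gives a sphere (x−x_i)² + (y−y_i)² + z² = d_i² (stations at z=0).
Subtracting the PAS sphere from PKD and LON: z² cancels, leaving linear equations in x and y:
-147.4 x + 256.4 y = -7666.84
-105.4 x + 35.6 y = 6307.50
Solving: x ≈ -86.797, y ≈ -79.800 km (keep extra digits for the depth step; rounded: -86.8, -79.8).
Then from the PAS sphere: z² = 63.14² − (x + 28.6)² − (y + 76.8)² with x = -86.797, y = -79.800, so z ≈ 24.306 ≈ 24.3 km.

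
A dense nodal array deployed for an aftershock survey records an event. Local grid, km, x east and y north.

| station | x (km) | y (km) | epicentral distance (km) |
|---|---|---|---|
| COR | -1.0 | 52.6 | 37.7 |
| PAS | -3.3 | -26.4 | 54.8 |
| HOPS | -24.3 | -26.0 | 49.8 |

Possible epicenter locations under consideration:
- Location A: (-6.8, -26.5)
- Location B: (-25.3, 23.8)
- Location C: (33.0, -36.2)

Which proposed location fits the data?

Location B

For each candidate, compare |candidate − station| to the reported distance:
Location A: residuals COR 41.6, PAS 51.3, HOPS 32.3 → max 51.3 km
Location B: residuals COR 0.0, PAS 0.0, HOPS 0.0 → max 0.0 km
Location C: residuals COR 57.4, PAS 17.2, HOPS 8.4 → max 57.4 km
Only Location B has all residuals ≈ 0.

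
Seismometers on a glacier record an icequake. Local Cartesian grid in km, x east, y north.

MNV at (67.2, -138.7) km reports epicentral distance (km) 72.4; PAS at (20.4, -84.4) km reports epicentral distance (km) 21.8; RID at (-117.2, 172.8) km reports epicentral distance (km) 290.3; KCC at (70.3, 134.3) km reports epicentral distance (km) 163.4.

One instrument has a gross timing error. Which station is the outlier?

KCC

Solve using three stations at a time. Using MNV, PAS, RID (subtract circle equations pairwise → linear system) gives (x, y) ≈ (38.5, -72.2).
Distances from that point to each station vs reported:
  MNV: calculated 72.4 vs reported 72.4 → residual 0.0 km
  PAS: calculated 21.9 vs reported 21.8 → residual 0.1 km
  RID: calculated 290.3 vs reported 290.3 → residual 0.0 km
  KCC: calculated 208.9 vs reported 163.4 → residual 45.5 km
MNV, PAS, RID are mutually consistent (residuals ≈ 0); KCC is off by 45.5 km.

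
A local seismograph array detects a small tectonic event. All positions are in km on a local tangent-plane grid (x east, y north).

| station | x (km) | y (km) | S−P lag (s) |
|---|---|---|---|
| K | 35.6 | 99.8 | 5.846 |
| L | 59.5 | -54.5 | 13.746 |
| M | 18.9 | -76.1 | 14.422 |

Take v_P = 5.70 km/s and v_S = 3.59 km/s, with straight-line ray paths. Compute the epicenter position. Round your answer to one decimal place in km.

x ≈ -6.2 km, y ≈ 61.5 km

Distance from S−P lag: d = Δt · v_P v_S / (v_P − v_S) = Δt · (5.70·3.59)/(5.70−3.59) ≈ 9.6981·Δt.
So d_K = 56.70, d_L = 133.31, d_M = 139.87 km.
Circle about each station: (x − 35.6)² + (y − 99.8)² = 56.70²; (x − 59.5)² + (y + 54.5)² = 133.31²; (x − 18.9)² + (y + 76.1)² = 139.87².
Subtracting pairs of circle equations eliminates x²+y² and gives linear equations (the radical axes):
47.8 x − 308.6 y = -19273.57
-33.4 x − 351.8 y = -21427.71
Solving the 2×2 system: x ≈ -6.2, y ≈ 61.5 km.
Check against K (with the unrounded x, y): √((x − 35.6)²+(y − 99.8)²) = 56.69 ≈ 56.70 km. ✓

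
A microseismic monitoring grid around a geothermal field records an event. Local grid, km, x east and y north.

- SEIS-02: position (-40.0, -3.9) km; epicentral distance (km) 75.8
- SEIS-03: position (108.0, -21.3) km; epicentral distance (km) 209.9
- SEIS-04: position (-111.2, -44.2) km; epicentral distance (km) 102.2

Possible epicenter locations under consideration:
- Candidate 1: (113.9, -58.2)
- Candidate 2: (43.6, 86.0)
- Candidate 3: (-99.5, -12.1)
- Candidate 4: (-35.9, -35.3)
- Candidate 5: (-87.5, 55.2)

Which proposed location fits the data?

Candidate 5

For each candidate, compare |candidate − station| to the reported distance:
Candidate 1: residuals SEIS-02 87.4, SEIS-03 172.5, SEIS-04 123.3 → max 172.5 km
Candidate 2: residuals SEIS-02 47.0, SEIS-03 84.8, SEIS-04 100.1 → max 100.1 km
Candidate 3: residuals SEIS-02 15.7, SEIS-03 2.2, SEIS-04 68.0 → max 68.0 km
Candidate 4: residuals SEIS-02 44.1, SEIS-03 65.3, SEIS-04 26.4 → max 65.3 km
Candidate 5: residuals SEIS-02 0.0, SEIS-03 0.0, SEIS-04 0.0 → max 0.0 km
Only Candidate 5 has all residuals ≈ 0.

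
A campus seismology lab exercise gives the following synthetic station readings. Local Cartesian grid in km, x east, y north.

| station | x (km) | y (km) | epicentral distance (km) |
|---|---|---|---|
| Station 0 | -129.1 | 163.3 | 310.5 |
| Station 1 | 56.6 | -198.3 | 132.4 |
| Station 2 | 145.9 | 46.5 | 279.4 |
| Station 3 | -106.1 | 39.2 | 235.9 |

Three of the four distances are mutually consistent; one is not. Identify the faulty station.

Solve using three stations at a time. Using Station 0, Station 1, Station 2 (subtract circle equations pairwise → linear system) gives (x, y) ≈ (-62.2, -139.9).
Distances from that point to each station vs reported:
  Station 0: calculated 310.5 vs reported 310.5 → residual 0.0 km
  Station 1: calculated 132.4 vs reported 132.4 → residual 0.0 km
  Station 2: calculated 279.4 vs reported 279.4 → residual 0.0 km
  Station 3: calculated 184.4 vs reported 235.9 → residual 51.5 km
Station 0, Station 1, Station 2 are mutually consistent (residuals ≈ 0); Station 3 is off by 51.5 km.

Station 3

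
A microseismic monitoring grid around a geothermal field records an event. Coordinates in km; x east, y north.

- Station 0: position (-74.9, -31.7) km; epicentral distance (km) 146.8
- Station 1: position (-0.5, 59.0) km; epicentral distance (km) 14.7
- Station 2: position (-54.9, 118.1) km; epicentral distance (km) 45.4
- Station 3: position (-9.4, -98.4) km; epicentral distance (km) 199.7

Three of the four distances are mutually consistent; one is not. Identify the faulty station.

Station 1

Solve using three stations at a time. Using Station 0, Station 2, Station 3 (subtract circle equations pairwise → linear system) gives (x, y) ≈ (-12.7, 101.3).
Distances from that point to each station vs reported:
  Station 0: calculated 146.8 vs reported 146.8 → residual 0.0 km
  Station 1: calculated 44.0 vs reported 14.7 → residual 29.3 km
  Station 2: calculated 45.4 vs reported 45.4 → residual 0.0 km
  Station 3: calculated 199.7 vs reported 199.7 → residual 0.0 km
Station 0, Station 2, Station 3 are mutually consistent (residuals ≈ 0); Station 1 is off by 29.3 km.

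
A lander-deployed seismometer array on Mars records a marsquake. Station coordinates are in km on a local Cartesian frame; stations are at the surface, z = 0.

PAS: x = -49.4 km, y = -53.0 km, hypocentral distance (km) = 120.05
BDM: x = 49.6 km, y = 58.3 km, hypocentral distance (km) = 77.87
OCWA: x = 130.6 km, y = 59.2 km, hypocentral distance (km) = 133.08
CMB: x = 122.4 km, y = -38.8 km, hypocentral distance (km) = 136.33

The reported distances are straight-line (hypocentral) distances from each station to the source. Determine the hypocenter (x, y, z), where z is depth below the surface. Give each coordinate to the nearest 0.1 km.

(18.6, 23.7, 62.5)

Each station gives a sphere (x−x_i)² + (y−y_i)² + z² = d_i² (stations at z=0).
Subtracting the PAS sphere from BDM and OCWA: z² cancels, leaving linear equations in x and y:
198.0 x + 222.6 y = 8957.96
360.0 x + 224.4 y = 12013.36
Solving: x ≈ 18.597, y ≈ 23.700 km (keep extra digits for the depth step; rounded: 18.6, 23.7).
Then from the PAS sphere: z² = 120.05² − (x + 49.4)² − (y + 53.0)² with x = 18.597, y = 23.700, so z ≈ 62.494 ≈ 62.5 km.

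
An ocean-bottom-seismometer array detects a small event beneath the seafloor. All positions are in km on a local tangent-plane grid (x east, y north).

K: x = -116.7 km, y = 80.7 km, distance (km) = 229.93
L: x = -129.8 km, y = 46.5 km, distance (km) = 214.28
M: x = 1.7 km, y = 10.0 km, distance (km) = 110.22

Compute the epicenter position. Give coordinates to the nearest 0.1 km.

Circle about each station: (x + 116.7)² + (y − 80.7)² = 229.93²; (x + 129.8)² + (y − 46.5)² = 214.28²; (x − 1.7)² + (y − 10.0)² = 110.22².
Subtracting pairs of circle equations eliminates x²+y² and gives linear equations (the radical axes):
-26.2 x − 68.4 y = 5830.80
236.8 x − 141.4 y = 20690.87
Solving the 2×2 system: x ≈ 29.7, y ≈ -96.6 km.

29.7 km east, -96.6 km north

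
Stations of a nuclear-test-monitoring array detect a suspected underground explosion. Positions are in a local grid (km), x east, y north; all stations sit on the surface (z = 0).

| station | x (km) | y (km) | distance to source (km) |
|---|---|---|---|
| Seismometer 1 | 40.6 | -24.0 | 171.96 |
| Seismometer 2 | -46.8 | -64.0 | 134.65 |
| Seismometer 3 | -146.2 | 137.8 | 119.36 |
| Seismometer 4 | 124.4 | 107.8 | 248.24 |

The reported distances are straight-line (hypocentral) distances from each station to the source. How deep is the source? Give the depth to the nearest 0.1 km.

depth ≈ 58.3 km

Each station gives a sphere (x−x_i)² + (y−y_i)² + z² = d_i² (stations at z=0).
Subtracting the Seismometer 1 sphere from Seismometer 2 and Seismometer 3: z² cancels, leaving linear equations in x and y:
-174.8 x − 80.0 y = 15501.50
-373.6 x + 323.6 y = 53462.35
Solving: x ≈ -107.495, y ≈ 41.107 km (keep extra digits for the depth step; rounded: -107.5, 41.1).
Then from the Seismometer 1 sphere: z² = 171.96² − (x − 40.6)² − (y + 24.0)² with x = -107.495, y = 41.107, so z ≈ 58.303 ≈ 58.3 km.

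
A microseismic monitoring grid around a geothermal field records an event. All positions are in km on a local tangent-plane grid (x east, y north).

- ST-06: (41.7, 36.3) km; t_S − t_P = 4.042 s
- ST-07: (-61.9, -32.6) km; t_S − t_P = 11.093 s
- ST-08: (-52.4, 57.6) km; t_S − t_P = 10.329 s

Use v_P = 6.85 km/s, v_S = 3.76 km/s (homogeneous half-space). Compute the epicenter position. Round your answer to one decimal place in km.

x ≈ 19.8 km, y ≈ 10.7 km

Distance from S−P lag: d = Δt · v_P v_S / (v_P − v_S) = Δt · (6.85·3.76)/(6.85−3.76) ≈ 8.3353·Δt.
So d_ST-06 = 33.69, d_ST-07 = 92.46, d_ST-08 = 86.10 km.
Circle about each station: (x − 41.7)² + (y − 36.3)² = 33.69²; (x + 61.9)² + (y + 32.6)² = 92.46²; (x + 52.4)² + (y − 57.6)² = 86.10².
Subtracting the ST-06 equation from the ST-07 and ST-08 equations removes the quadratic terms:
-207.2 x − 137.8 y = -5576.05
-188.2 x + 42.6 y = -3271.25
Solving the 2×2 system: x ≈ 19.8, y ≈ 10.7 km.
Check against ST-06 (with the unrounded x, y): √((x − 41.7)²+(y − 36.3)²) = 33.70 ≈ 33.69 km. ✓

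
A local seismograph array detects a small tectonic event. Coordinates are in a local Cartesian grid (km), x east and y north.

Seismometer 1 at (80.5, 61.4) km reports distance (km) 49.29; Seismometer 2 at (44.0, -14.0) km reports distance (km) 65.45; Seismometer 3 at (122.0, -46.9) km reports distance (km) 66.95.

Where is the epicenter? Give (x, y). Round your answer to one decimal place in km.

(101.7, 16.9)

Circle about each station: (x − 80.5)² + (y − 61.4)² = 49.29²; (x − 44.0)² + (y + 14.0)² = 65.45²; (x − 122.0)² + (y + 46.9)² = 66.95².
Subtracting pairs of circle equations eliminates x²+y² and gives linear equations (the radical axes):
-73.0 x − 150.8 y = -9972.41
83.0 x − 216.6 y = 4780.60
Solving the 2×2 system: x ≈ 101.7, y ≈ 16.9 km.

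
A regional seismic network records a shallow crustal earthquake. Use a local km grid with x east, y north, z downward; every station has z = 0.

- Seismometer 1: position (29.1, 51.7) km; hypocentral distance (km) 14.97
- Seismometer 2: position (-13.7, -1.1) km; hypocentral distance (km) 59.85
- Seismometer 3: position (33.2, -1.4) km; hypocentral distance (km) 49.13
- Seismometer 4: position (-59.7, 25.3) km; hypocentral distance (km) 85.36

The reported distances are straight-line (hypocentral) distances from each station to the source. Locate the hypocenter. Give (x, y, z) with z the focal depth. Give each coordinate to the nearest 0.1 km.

Each station gives a sphere (x−x_i)² + (y−y_i)² + z² = d_i² (stations at z=0).
Subtracting the Seismometer 1 sphere from Seismometer 2 and Seismometer 3: z² cancels, leaving linear equations in x and y:
-85.6 x − 105.6 y = -6688.72
8.2 x − 106.2 y = -4605.16
Solving: x ≈ 22.501, y ≈ 45.100 km (keep extra digits for the depth step; rounded: 22.5, 45.1).
Then from the Seismometer 1 sphere: z² = 14.97² − (x − 29.1)² − (y − 51.7)² with x = 22.501, y = 45.100, so z ≈ 11.704 ≈ 11.7 km.

x ≈ 22.5 km, y ≈ 45.1 km, depth ≈ 11.7 km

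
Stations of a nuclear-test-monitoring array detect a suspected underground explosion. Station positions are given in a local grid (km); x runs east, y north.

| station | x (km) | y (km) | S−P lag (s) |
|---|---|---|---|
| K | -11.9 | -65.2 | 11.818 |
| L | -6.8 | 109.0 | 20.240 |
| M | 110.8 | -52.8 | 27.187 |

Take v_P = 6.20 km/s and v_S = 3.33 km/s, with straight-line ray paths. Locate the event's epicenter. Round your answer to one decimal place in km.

Distance from S−P lag: d = Δt · v_P v_S / (v_P − v_S) = Δt · (6.20·3.33)/(6.20−3.33) ≈ 7.1937·Δt.
So d_K = 85.02, d_L = 145.60, d_M = 195.58 km.
Circle about each station: (x + 11.9)² + (y + 65.2)² = 85.02²; (x + 6.8)² + (y − 109.0)² = 145.60²; (x − 110.8)² + (y + 52.8)² = 195.58².
Subtracting the K equation from the L and M equations removes the quadratic terms:
10.2 x + 348.4 y = -6436.37
245.4 x + 24.8 y = -20351.31
Solving the 2×2 system: x ≈ -81.3, y ≈ -16.1 km.

-81.3 km east, -16.1 km north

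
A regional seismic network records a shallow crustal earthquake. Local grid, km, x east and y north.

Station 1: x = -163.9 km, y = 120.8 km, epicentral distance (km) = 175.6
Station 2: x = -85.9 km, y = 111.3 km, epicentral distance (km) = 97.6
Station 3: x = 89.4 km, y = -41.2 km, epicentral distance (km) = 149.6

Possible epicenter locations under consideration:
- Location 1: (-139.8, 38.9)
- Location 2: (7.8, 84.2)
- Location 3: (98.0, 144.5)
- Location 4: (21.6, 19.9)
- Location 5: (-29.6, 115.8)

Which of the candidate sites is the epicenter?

For each candidate, compare |candidate − station| to the reported distance:
Location 1: residuals Station 1 90.2, Station 2 7.3, Station 3 93.2 → max 93.2 km
Location 2: residuals Station 1 0.0, Station 2 0.1, Station 3 0.0 → max 0.1 km
Location 3: residuals Station 1 87.4, Station 2 89.3, Station 3 36.3 → max 89.3 km
Location 4: residuals Station 1 35.6, Station 2 43.5, Station 3 58.3 → max 58.3 km
Location 5: residuals Station 1 41.2, Station 2 41.1, Station 3 47.4 → max 47.4 km
Only Location 2 has all residuals ≈ 0.

Location 2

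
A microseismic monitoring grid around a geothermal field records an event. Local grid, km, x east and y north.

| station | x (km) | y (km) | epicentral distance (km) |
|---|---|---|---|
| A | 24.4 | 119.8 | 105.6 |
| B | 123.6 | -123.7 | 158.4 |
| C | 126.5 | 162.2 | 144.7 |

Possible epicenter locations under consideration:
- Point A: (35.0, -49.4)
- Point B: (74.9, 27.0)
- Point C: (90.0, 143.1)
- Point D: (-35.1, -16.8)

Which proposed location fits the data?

Point B

For each candidate, compare |candidate − station| to the reported distance:
Point A: residuals A 63.9, B 42.8, C 85.8 → max 85.8 km
Point B: residuals A 0.1, B 0.0, C 0.0 → max 0.1 km
Point C: residuals A 36.0, B 110.5, C 103.5 → max 110.5 km
Point D: residuals A 43.4, B 32.9, C 96.5 → max 96.5 km
Only Point B has all residuals ≈ 0.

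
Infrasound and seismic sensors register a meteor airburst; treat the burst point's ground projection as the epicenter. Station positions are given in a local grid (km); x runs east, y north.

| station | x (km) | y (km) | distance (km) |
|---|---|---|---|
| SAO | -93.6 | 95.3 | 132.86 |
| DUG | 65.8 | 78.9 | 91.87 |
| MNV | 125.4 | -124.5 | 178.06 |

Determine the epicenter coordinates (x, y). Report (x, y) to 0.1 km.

x ≈ 6.9 km, y ≈ 8.4 km

Circle about each station: (x + 93.6)² + (y − 95.3)² = 132.86²; (x − 65.8)² + (y − 78.9)² = 91.87²; (x − 125.4)² + (y + 124.5)² = 178.06².
Subtracting pairs of circle equations eliminates x²+y² and gives linear equations (the radical axes):
318.8 x − 32.8 y = 1923.48
438.0 x − 439.6 y = -671.22
Solving the 2×2 system: x ≈ 6.9, y ≈ 8.4 km.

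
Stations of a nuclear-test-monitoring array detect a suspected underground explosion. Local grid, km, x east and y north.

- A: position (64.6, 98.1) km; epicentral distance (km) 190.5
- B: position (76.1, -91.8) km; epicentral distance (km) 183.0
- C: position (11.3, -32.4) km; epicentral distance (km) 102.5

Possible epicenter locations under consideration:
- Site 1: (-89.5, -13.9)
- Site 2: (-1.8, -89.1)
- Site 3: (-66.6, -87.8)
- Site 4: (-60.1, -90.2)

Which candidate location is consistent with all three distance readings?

Site 1

For each candidate, compare |candidate − station| to the reported distance:
Site 1: residuals A 0.0, B 0.0, C 0.0 → max 0.0 km
Site 2: residuals A 8.1, B 105.1, C 44.3 → max 105.1 km
Site 3: residuals A 37.0, B 40.2, C 6.9 → max 40.2 km
Site 4: residuals A 35.3, B 46.8, C 10.6 → max 46.8 km
Only Site 1 has all residuals ≈ 0.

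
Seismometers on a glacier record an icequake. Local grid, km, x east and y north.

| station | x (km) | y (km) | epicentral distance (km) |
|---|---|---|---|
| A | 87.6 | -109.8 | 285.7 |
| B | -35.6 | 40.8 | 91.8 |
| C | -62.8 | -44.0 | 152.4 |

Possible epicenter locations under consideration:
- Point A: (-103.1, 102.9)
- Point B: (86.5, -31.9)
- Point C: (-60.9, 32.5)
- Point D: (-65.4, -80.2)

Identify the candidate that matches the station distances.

For each candidate, compare |candidate − station| to the reported distance:
Point A: residuals A 0.0, B 0.1, C 0.1 → max 0.1 km
Point B: residuals A 207.8, B 50.3, C 2.6 → max 207.8 km
Point C: residuals A 80.0, B 65.2, C 75.9 → max 80.0 km
Point D: residuals A 129.9, B 32.8, C 116.1 → max 129.9 km
Only Point A has all residuals ≈ 0.

Point A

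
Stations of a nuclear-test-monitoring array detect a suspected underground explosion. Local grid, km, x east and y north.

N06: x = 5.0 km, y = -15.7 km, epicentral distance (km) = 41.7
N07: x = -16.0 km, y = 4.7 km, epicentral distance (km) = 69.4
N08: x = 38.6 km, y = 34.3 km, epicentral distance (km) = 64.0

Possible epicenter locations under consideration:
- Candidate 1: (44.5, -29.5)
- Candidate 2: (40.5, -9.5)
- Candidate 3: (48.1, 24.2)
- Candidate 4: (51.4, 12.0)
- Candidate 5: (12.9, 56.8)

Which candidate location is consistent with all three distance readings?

Candidate 1

For each candidate, compare |candidate − station| to the reported distance:
Candidate 1: residuals N06 0.1, N07 0.1, N08 0.1 → max 0.1 km
Candidate 2: residuals N06 5.7, N07 11.1, N08 20.2 → max 20.2 km
Candidate 3: residuals N06 17.0, N07 2.4, N08 50.1 → max 50.1 km
Candidate 4: residuals N06 12.3, N07 1.6, N08 38.3 → max 38.3 km
Candidate 5: residuals N06 31.2, N07 9.8, N08 29.8 → max 31.2 km
Only Candidate 1 has all residuals ≈ 0.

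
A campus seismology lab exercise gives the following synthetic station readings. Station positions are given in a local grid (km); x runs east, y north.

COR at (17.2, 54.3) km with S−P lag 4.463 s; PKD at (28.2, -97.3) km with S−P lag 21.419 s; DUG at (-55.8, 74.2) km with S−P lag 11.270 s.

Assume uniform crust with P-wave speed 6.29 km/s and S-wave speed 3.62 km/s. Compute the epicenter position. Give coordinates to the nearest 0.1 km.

Distance from S−P lag: d = Δt · v_P v_S / (v_P − v_S) = Δt · (6.29·3.62)/(6.29−3.62) ≈ 8.5280·Δt.
So d_COR = 38.06, d_PKD = 182.66, d_DUG = 96.11 km.
Circle about each station: (x − 17.2)² + (y − 54.3)² = 38.06²; (x − 28.2)² + (y + 97.3)² = 182.66²; (x + 55.8)² + (y − 74.2)² = 96.11².
Subtracting pairs of circle equations eliminates x²+y² and gives linear equations (the radical axes):
22.0 x − 303.2 y = -24897.91
-146.0 x + 39.8 y = -2413.62
Solving the 2×2 system: x ≈ 39.7, y ≈ 85.0 km.
Check against COR (with the unrounded x, y): √((x − 17.2)²+(y − 54.3)²) = 38.06 ≈ 38.06 km. ✓

(39.7, 85.0)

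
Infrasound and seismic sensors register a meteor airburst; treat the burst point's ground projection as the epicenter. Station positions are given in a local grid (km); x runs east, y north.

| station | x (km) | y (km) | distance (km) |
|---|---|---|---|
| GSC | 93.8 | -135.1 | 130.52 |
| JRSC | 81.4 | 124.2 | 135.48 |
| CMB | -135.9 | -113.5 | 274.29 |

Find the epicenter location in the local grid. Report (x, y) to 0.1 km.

Circle about each station: (x − 93.8)² + (y + 135.1)² = 130.52²; (x − 81.4)² + (y − 124.2)² = 135.48²; (x + 135.9)² + (y + 113.5)² = 274.29².
Subtracting the GSC equation from the JRSC and CMB equations removes the quadratic terms:
-24.8 x + 518.6 y = -6318.21
-459.4 x + 43.2 y = -53898.92
Solving the 2×2 system: x ≈ 116.7, y ≈ -6.6 km.
Check against GSC (with the unrounded x, y): √((x − 93.8)²+(y + 135.1)²) = 130.52 ≈ 130.52 km. ✓

x ≈ 116.7 km, y ≈ -6.6 km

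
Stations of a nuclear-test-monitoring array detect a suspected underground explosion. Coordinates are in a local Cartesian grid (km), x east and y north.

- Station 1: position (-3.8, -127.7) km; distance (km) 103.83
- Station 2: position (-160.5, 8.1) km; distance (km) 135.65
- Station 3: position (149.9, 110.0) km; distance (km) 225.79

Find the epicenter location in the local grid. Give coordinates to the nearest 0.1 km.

Circle about each station: (x + 3.8)² + (y + 127.7)² = 103.83²; (x + 160.5)² + (y − 8.1)² = 135.65²; (x − 149.9)² + (y − 110.0)² = 225.79².
Subtracting the Station 1 equation from the Station 2 and Station 3 equations removes the quadratic terms:
-313.4 x + 271.6 y = 1883.88
307.4 x + 475.4 y = -21952.18
Solving the 2×2 system: x ≈ -29.5, y ≈ -27.1 km.

x ≈ -29.5 km, y ≈ -27.1 km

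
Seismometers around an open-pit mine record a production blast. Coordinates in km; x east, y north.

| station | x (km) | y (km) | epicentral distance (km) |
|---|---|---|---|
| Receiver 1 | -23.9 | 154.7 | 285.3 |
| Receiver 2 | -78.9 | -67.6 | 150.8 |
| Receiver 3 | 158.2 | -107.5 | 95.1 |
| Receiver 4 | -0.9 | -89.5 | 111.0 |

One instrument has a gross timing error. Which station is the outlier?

Solve using three stations at a time. Using Receiver 1, Receiver 2, Receiver 3 (subtract circle equations pairwise → linear system) gives (x, y) ≈ (63.6, -116.8).
Distances from that point to each station vs reported:
  Receiver 1: calculated 285.3 vs reported 285.3 → residual 0.0 km
  Receiver 2: calculated 150.8 vs reported 150.8 → residual 0.0 km
  Receiver 3: calculated 95.1 vs reported 95.1 → residual 0.0 km
  Receiver 4: calculated 70.1 vs reported 111.0 → residual 40.9 km
Receiver 1, Receiver 2, Receiver 3 are mutually consistent (residuals ≈ 0); Receiver 4 is off by 40.9 km.

Receiver 4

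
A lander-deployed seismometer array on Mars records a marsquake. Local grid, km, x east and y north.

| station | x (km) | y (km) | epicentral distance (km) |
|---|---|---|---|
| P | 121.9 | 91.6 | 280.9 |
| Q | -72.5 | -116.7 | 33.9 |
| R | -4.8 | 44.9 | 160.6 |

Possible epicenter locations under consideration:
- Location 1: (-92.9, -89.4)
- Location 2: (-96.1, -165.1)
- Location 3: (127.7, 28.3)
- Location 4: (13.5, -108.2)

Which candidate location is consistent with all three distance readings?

Location 1

For each candidate, compare |candidate − station| to the reported distance:
Location 1: residuals P 0.0, Q 0.2, R 0.0 → max 0.2 km
Location 2: residuals P 55.9, Q 19.9, R 68.4 → max 68.4 km
Location 3: residuals P 217.3, Q 213.3, R 27.1 → max 217.3 km
Location 4: residuals P 53.6, Q 52.5, R 6.4 → max 53.6 km
Only Location 1 has all residuals ≈ 0.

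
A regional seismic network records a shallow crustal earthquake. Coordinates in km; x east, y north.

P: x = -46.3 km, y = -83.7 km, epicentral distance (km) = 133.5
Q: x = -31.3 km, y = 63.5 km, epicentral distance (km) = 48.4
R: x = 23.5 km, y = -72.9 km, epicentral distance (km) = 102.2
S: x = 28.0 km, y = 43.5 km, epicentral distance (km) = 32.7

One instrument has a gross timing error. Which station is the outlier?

P

Solve using three stations at a time. Using Q, R, S (subtract circle equations pairwise → linear system) gives (x, y) ≈ (0.0, 26.6).
Distances from that point to each station vs reported:
  P: calculated 119.6 vs reported 133.5 → residual 13.9 km
  Q: calculated 48.4 vs reported 48.4 → residual 0.0 km
  R: calculated 102.2 vs reported 102.2 → residual 0.0 km
  S: calculated 32.7 vs reported 32.7 → residual 0.0 km
Q, R, S are mutually consistent (residuals ≈ 0); P is off by 13.9 km.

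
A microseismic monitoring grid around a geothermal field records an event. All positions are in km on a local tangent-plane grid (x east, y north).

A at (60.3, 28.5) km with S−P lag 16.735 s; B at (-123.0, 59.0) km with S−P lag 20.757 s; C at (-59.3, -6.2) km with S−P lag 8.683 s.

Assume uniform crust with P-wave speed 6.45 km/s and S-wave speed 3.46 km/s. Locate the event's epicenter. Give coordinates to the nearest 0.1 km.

x ≈ -26.0 km, y ≈ -61.8 km

Distance from S−P lag: d = Δt · v_P v_S / (v_P − v_S) = Δt · (6.45·3.46)/(6.45−3.46) ≈ 7.4639·Δt.
So d_A = 124.91, d_B = 154.93, d_C = 64.81 km.
Circle about each station: (x − 60.3)² + (y − 28.5)² = 124.91²; (x + 123.0)² + (y − 59.0)² = 154.93²; (x + 59.3)² + (y + 6.2)² = 64.81².
Subtracting pairs of circle equations eliminates x²+y² and gives linear equations (the radical axes):
-366.6 x + 61.0 y = 5760.86
-239.2 x − 69.4 y = 10508.76
Solving the 2×2 system: x ≈ -26.0, y ≈ -61.8 km.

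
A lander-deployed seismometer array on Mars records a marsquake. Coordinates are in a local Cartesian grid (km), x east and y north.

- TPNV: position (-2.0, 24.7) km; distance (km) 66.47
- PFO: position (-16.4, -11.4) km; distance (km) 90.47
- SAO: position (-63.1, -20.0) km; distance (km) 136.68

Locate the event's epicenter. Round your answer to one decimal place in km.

Circle about each station: (x + 2.0)² + (y − 24.7)² = 66.47²; (x + 16.4)² + (y + 11.4)² = 90.47²; (x + 63.1)² + (y + 20.0)² = 136.68².
Subtracting pairs of circle equations eliminates x²+y² and gives linear equations (the radical axes):
-28.8 x − 72.2 y = -3981.73
-122.2 x − 89.4 y = -10495.64
Solving the 2×2 system: x ≈ 64.3, y ≈ 29.5 km.

(64.3, 29.5)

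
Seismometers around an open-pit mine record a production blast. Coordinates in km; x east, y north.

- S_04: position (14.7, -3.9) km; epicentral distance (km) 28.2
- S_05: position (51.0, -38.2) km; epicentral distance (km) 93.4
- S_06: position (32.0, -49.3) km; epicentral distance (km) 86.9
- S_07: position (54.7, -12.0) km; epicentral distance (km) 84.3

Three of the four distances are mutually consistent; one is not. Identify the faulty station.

S_04

Solve using three stations at a time. Using S_05, S_06, S_07 (subtract circle equations pairwise → linear system) gives (x, y) ≈ (-24.7, 16.7).
Distances from that point to each station vs reported:
  S_04: calculated 44.4 vs reported 28.2 → residual 16.2 km
  S_05: calculated 93.5 vs reported 93.4 → residual 0.1 km
  S_06: calculated 87.0 vs reported 86.9 → residual 0.1 km
  S_07: calculated 84.4 vs reported 84.3 → residual 0.1 km
S_05, S_06, S_07 are mutually consistent (residuals ≈ 0); S_04 is off by 16.2 km.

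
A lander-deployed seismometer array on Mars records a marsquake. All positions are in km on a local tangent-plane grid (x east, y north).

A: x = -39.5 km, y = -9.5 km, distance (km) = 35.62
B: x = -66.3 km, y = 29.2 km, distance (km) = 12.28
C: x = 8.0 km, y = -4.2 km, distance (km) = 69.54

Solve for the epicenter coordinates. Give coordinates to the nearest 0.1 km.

(-56.5, 21.8)

Circle about each station: (x + 39.5)² + (y + 9.5)² = 35.62²; (x + 66.3)² + (y − 29.2)² = 12.28²; (x − 8.0)² + (y + 4.2)² = 69.54².
Subtracting pairs of circle equations eliminates x²+y² and gives linear equations (the radical axes):
-53.6 x + 77.4 y = 4715.82
95.0 x + 10.6 y = -5135.89
Solving the 2×2 system: x ≈ -56.5, y ≈ 21.8 km.
Check against A (with the unrounded x, y): √((x + 39.5)²+(y + 9.5)²) = 35.62 ≈ 35.62 km. ✓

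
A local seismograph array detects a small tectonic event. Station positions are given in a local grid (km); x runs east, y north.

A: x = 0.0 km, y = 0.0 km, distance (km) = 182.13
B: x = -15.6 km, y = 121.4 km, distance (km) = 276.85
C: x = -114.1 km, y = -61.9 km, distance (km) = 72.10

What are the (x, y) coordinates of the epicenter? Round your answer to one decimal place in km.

-124.1 km east, -133.3 km north

Circle about each station: x² + y² = 182.13²; (x + 15.6)² + (y − 121.4)² = 276.85²; (x + 114.1)² + (y + 61.9)² = 72.10².
Subtracting the A equation from the B and C equations removes the quadratic terms:
-31.2 x + 242.8 y = -28493.27
-228.2 x − 123.8 y = 44823.35
Solving the 2×2 system: x ≈ -124.1, y ≈ -133.3 km.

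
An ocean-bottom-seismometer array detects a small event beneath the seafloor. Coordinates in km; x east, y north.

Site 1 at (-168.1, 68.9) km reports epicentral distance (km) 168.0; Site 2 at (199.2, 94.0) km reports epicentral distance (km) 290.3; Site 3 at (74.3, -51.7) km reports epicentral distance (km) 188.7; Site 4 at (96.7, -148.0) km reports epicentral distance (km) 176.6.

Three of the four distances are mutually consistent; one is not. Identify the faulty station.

Solve using three stations at a time. Using Site 1, Site 2, Site 4 (subtract circle equations pairwise → linear system) gives (x, y) ≈ (-51.6, -52.2).
Distances from that point to each station vs reported:
  Site 1: calculated 168.0 vs reported 168.0 → residual 0.0 km
  Site 2: calculated 290.3 vs reported 290.3 → residual 0.0 km
  Site 3: calculated 125.9 vs reported 188.7 → residual 62.8 km
  Site 4: calculated 176.6 vs reported 176.6 → residual 0.0 km
Site 1, Site 2, Site 4 are mutually consistent (residuals ≈ 0); Site 3 is off by 62.8 km.

Site 3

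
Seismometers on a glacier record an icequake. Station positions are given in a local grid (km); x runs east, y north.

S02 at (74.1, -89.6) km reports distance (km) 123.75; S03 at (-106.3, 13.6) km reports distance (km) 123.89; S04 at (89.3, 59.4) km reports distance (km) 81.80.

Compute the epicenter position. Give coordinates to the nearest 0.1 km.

(17.4, 20.4)

Circle about each station: (x − 74.1)² + (y + 89.6)² = 123.75²; (x + 106.3)² + (y − 13.6)² = 123.89²; (x − 89.3)² + (y − 59.4)² = 81.80².
Subtracting pairs of circle equations eliminates x²+y² and gives linear equations (the radical axes):
-360.8 x + 206.4 y = -2068.99
30.4 x + 298.0 y = 6606.70
Solving the 2×2 system: x ≈ 17.4, y ≈ 20.4 km.
Check against S02 (with the unrounded x, y): √((x − 74.1)²+(y + 89.6)²) = 123.75 ≈ 123.75 km. ✓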